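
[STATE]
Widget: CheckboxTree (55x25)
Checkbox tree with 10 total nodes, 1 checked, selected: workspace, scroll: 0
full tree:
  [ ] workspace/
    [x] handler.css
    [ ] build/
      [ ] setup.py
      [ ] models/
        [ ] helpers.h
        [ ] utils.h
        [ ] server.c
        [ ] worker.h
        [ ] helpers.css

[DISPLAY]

>[-] workspace/                                        
   [x] handler.css                                     
   [ ] build/                                          
     [ ] setup.py                                      
     [ ] models/                                       
       [ ] helpers.h                                   
       [ ] utils.h                                     
       [ ] server.c                                    
       [ ] worker.h                                    
       [ ] helpers.css                                 
                                                       
                                                       
                                                       
                                                       
                                                       
                                                       
                                                       
                                                       
                                                       
                                                       
                                                       
                                                       
                                                       
                                                       
                                                       


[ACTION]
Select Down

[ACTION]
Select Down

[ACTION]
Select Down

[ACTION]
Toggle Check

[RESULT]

 [-] workspace/                                        
   [x] handler.css                                     
   [-] build/                                          
>    [x] setup.py                                      
     [ ] models/                                       
       [ ] helpers.h                                   
       [ ] utils.h                                     
       [ ] server.c                                    
       [ ] worker.h                                    
       [ ] helpers.css                                 
                                                       
                                                       
                                                       
                                                       
                                                       
                                                       
                                                       
                                                       
                                                       
                                                       
                                                       
                                                       
                                                       
                                                       
                                                       


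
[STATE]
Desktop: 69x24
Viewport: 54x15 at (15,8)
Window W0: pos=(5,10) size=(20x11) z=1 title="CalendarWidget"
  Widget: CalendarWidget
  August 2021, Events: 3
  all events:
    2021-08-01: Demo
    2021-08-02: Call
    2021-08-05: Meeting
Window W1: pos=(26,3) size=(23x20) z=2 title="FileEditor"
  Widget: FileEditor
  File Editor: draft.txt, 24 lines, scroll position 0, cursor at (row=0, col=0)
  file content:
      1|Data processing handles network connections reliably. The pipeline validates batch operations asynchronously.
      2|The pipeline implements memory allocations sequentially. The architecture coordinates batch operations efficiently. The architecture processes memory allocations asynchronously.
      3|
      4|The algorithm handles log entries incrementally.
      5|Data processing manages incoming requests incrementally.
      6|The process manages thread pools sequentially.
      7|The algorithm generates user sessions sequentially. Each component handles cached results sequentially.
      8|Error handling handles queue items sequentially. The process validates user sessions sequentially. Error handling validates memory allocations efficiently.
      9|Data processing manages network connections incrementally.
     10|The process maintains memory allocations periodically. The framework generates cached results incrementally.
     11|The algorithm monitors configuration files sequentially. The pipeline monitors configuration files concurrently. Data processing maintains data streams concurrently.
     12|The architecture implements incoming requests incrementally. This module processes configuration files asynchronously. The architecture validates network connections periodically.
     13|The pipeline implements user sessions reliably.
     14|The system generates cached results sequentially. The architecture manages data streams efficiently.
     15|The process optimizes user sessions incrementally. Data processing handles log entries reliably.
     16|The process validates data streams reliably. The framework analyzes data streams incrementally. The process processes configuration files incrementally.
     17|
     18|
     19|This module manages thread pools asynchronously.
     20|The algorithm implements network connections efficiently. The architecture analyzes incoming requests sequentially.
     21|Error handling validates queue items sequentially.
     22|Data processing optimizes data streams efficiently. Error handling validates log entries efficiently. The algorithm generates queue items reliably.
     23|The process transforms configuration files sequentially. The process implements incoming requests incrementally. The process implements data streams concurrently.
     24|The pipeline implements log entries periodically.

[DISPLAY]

           ┃                    ░┃                    
           ┃The algorithm handle░┃                    
━━━━━━━━━┓ ┃Data processing mana░┃                    
Widget   ┃ ┃The process manages ░┃                    
─────────┨ ┃The algorithm genera░┃                    
 2021    ┃ ┃Error handling handl░┃                    
Th Fr Sa ┃ ┃Data processing mana░┃                    
         ┃ ┃The process maintain░┃                    
  5*  6  ┃ ┃The algorithm monito░┃                    
12 13 14 ┃ ┃The architecture imp░┃                    
19 20 21 ┃ ┃The pipeline impleme░┃                    
26 27 28 ┃ ┃The system generates░┃                    
━━━━━━━━━┛ ┃The process optimize░┃                    
           ┃The process validate▼┃                    
           ┗━━━━━━━━━━━━━━━━━━━━━┛                    


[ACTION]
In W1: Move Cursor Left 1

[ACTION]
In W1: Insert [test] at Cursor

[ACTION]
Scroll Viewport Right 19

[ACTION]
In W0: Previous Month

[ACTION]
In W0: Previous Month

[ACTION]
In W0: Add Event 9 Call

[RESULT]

           ┃                    ░┃                    
           ┃The algorithm handle░┃                    
━━━━━━━━━┓ ┃Data processing mana░┃                    
Widget   ┃ ┃The process manages ░┃                    
─────────┨ ┃The algorithm genera░┃                    
2021     ┃ ┃Error handling handl░┃                    
Th Fr Sa ┃ ┃Data processing mana░┃                    
 3  4  5 ┃ ┃The process maintain░┃                    
 10 11 12┃ ┃The algorithm monito░┃                    
17 18 19 ┃ ┃The architecture imp░┃                    
24 25 26 ┃ ┃The pipeline impleme░┃                    
         ┃ ┃The system generates░┃                    
━━━━━━━━━┛ ┃The process optimize░┃                    
           ┃The process validate▼┃                    
           ┗━━━━━━━━━━━━━━━━━━━━━┛                    


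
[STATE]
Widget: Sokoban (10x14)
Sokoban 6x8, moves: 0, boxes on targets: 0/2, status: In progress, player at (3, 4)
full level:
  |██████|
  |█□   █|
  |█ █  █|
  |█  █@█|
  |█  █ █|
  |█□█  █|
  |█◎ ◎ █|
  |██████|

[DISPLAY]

██████    
█□   █    
█ █  █    
█  █@█    
█  █ █    
█□█  █    
█◎ ◎ █    
██████    
Moves: 0  
          
          
          
          
          


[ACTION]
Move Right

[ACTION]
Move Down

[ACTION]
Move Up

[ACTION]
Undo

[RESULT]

██████    
█□   █    
█ █  █    
█  █ █    
█  █@█    
█□█  █    
█◎ ◎ █    
██████    
Moves: 1  
          
          
          
          
          


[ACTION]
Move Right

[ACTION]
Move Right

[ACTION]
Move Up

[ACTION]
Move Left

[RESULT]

██████    
█□   █    
█ █  █    
█  █@█    
█  █ █    
█□█  █    
█◎ ◎ █    
██████    
Moves: 2  
          
          
          
          
          


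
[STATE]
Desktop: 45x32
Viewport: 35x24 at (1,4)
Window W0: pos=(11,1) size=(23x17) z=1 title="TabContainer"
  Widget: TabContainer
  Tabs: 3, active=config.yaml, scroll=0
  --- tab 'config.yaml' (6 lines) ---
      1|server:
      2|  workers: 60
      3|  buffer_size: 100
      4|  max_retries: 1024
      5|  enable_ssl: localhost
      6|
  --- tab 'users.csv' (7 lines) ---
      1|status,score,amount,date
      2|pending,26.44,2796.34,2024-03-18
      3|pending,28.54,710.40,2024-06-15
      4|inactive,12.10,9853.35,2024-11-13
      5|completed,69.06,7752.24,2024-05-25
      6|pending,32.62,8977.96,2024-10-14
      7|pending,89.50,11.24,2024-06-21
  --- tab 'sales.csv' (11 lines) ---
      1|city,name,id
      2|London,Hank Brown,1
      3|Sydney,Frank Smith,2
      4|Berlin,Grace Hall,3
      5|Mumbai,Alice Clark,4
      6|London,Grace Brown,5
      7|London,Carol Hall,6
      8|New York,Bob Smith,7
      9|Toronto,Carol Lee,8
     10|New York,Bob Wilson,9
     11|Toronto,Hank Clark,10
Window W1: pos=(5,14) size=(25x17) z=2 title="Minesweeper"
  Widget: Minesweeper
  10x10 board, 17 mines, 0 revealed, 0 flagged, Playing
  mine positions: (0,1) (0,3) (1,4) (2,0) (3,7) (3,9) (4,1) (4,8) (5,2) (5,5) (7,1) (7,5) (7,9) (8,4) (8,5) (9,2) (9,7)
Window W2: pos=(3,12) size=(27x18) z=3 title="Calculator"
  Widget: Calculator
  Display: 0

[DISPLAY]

          ┃[config.yaml]│ users.┃  
          ┃─────────────────────┃  
          ┃server:              ┃  
          ┃  workers: 60        ┃  
          ┃  buffer_size: 100   ┃  
          ┃  max_retries: 1024  ┃  
          ┃  enable_ssl: localho┃  
          ┃                     ┃  
  ┏━━━━━━━━━━━━━━━━━━━━━━━━━┓   ┃  
  ┃ Calculator              ┃   ┃  
  ┠─────────────────────────┨   ┃  
  ┃                        0┃   ┃  
  ┃┌───┬───┬───┬───┐        ┃   ┃  
  ┃│ 7 │ 8 │ 9 │ ÷ │        ┃━━━┛  
  ┃├───┼───┼───┼───┤        ┃      
  ┃│ 4 │ 5 │ 6 │ × │        ┃      
  ┃├───┼───┼───┼───┤        ┃      
  ┃│ 1 │ 2 │ 3 │ - │        ┃      
  ┃├───┼───┼───┼───┤        ┃      
  ┃│ 0 │ . │ = │ + │        ┃      
  ┃├───┼───┼───┼───┤        ┃      
  ┃│ C │ MC│ MR│ M+│        ┃      
  ┃└───┴───┴───┴───┘        ┃      
  ┃                         ┃      


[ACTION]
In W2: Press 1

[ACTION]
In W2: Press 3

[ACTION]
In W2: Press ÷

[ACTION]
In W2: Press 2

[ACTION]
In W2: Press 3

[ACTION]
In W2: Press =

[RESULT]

          ┃[config.yaml]│ users.┃  
          ┃─────────────────────┃  
          ┃server:              ┃  
          ┃  workers: 60        ┃  
          ┃  buffer_size: 100   ┃  
          ┃  max_retries: 1024  ┃  
          ┃  enable_ssl: localho┃  
          ┃                     ┃  
  ┏━━━━━━━━━━━━━━━━━━━━━━━━━┓   ┃  
  ┃ Calculator              ┃   ┃  
  ┠─────────────────────────┨   ┃  
  ┃             0.5652173913┃   ┃  
  ┃┌───┬───┬───┬───┐        ┃   ┃  
  ┃│ 7 │ 8 │ 9 │ ÷ │        ┃━━━┛  
  ┃├───┼───┼───┼───┤        ┃      
  ┃│ 4 │ 5 │ 6 │ × │        ┃      
  ┃├───┼───┼───┼───┤        ┃      
  ┃│ 1 │ 2 │ 3 │ - │        ┃      
  ┃├───┼───┼───┼───┤        ┃      
  ┃│ 0 │ . │ = │ + │        ┃      
  ┃├───┼───┼───┼───┤        ┃      
  ┃│ C │ MC│ MR│ M+│        ┃      
  ┃└───┴───┴───┴───┘        ┃      
  ┃                         ┃      


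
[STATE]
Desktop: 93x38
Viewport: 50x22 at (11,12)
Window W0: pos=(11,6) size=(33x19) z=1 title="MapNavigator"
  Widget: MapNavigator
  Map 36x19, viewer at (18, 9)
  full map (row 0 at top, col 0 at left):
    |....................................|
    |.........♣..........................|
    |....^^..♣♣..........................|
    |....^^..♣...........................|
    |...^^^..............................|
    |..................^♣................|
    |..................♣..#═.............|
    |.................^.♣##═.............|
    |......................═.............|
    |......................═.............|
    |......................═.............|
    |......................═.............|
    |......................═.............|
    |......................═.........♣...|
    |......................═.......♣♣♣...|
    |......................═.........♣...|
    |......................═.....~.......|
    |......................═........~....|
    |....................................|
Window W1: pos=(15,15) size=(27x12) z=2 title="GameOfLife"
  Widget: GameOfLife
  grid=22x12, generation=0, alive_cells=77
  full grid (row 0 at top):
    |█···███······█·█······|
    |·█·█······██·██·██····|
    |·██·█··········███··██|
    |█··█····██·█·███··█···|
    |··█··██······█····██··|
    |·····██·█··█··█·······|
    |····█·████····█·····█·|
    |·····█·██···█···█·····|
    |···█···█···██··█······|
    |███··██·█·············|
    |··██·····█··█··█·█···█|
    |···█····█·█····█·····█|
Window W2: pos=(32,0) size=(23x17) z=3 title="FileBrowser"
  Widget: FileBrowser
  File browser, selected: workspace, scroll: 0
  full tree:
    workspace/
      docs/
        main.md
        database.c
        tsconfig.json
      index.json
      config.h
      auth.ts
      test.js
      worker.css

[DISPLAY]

┃...............^♣...┃                     ┃      
┃...............♣..#═┃                     ┃      
┃..............^.♣##═┃                     ┃      
┃...┏━━━━━━━━━━━━━━━━┃                     ┃      
┃...┃ GameOfLife     ┗━━━━━━━━━━━━━━━━━━━━━┛      
┃...┠─────────────────────────┨.┃                 
┃...┃Gen: 0                   ┃.┃                 
┃...┃·██·█··········███··██   ┃.┃                 
┃...┃█··█····██·█·███··█···   ┃.┃                 
┃...┃··█··██······█····██··   ┃.┃                 
┃...┃·····██·█··█··█·······   ┃.┃                 
┃...┃····█·████····█·····█·   ┃.┃                 
┗━━━┃·····█·██···█···█·····   ┃━┛                 
    ┃···█···█···██··█······   ┃                   
    ┗━━━━━━━━━━━━━━━━━━━━━━━━━┛                   
                                                  
                                                  
                                                  
                                                  
                                                  
                                                  
                                                  


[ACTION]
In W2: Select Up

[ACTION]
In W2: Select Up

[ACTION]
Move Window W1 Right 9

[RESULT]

┃...............^♣...┃                     ┃      
┃...............♣..#═┃                     ┃      
┃..............^.♣##═┃                     ┃      
┃............┏━━━━━━━┃                     ┃      
┃............┃ GameOf┗━━━━━━━━━━━━━━━━━━━━━┛      
┃............┠─────────────────────────┨          
┃............┃Gen: 0                   ┃          
┃............┃·██·█··········███··██   ┃          
┃............┃█··█····██·█·███··█···   ┃          
┃............┃··█··██······█····██··   ┃          
┃............┃·····██·█··█··█·······   ┃          
┃............┃····█·████····█·····█·   ┃          
┗━━━━━━━━━━━━┃·····█·██···█···█·····   ┃          
             ┃···█···█···██··█······   ┃          
             ┗━━━━━━━━━━━━━━━━━━━━━━━━━┛          
                                                  
                                                  
                                                  
                                                  
                                                  
                                                  
                                                  


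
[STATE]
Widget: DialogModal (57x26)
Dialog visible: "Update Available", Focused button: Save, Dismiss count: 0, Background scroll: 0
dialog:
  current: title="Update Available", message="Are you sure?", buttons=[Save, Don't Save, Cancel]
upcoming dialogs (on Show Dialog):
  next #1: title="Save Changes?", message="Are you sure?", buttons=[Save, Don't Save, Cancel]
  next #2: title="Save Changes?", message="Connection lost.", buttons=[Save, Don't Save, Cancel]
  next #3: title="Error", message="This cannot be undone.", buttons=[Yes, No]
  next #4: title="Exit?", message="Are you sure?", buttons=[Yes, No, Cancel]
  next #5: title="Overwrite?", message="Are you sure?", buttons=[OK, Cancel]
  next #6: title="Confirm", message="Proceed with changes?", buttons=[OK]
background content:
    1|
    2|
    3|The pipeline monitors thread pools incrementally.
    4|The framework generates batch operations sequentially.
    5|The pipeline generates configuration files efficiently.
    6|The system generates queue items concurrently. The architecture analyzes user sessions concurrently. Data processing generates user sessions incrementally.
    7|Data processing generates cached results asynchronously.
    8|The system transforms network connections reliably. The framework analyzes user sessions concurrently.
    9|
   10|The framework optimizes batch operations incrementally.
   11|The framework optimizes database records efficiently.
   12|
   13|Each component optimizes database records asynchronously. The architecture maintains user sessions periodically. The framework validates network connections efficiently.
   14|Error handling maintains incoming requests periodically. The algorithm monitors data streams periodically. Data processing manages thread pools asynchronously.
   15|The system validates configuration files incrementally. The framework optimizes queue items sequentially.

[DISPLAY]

                                                         
                                                         
The pipeline monitors thread pools incrementally.        
The framework generates batch operations sequentially.   
The pipeline generates configuration files efficiently.  
The system generates queue items concurrently. The archit
Data processing generates cached results asynchronously. 
The system transforms network connections reliably. The f
                                                         
The framework optimizes batch operations incrementally.  
The framewor┌──────────────────────────────┐iciently.    
            │       Update Available       │             
Each compone│        Are you sure?         │ynchronously.
Error handli│ [Save]  Don't Save   Cancel  │eriodically. 
The system v└──────────────────────────────┘rementally. T
                                                         
                                                         
                                                         
                                                         
                                                         
                                                         
                                                         
                                                         
                                                         
                                                         
                                                         


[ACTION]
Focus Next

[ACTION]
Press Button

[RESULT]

                                                         
                                                         
The pipeline monitors thread pools incrementally.        
The framework generates batch operations sequentially.   
The pipeline generates configuration files efficiently.  
The system generates queue items concurrently. The archit
Data processing generates cached results asynchronously. 
The system transforms network connections reliably. The f
                                                         
The framework optimizes batch operations incrementally.  
The framework optimizes database records efficiently.    
                                                         
Each component optimizes database records asynchronously.
Error handling maintains incoming requests periodically. 
The system validates configuration files incrementally. T
                                                         
                                                         
                                                         
                                                         
                                                         
                                                         
                                                         
                                                         
                                                         
                                                         
                                                         


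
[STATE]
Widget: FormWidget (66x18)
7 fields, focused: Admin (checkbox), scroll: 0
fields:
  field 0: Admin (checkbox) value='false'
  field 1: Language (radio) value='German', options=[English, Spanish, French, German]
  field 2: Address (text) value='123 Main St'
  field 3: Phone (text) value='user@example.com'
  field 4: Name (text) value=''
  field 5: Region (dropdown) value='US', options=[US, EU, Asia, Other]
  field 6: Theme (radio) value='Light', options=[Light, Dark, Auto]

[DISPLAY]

> Admin:      [ ]                                                 
  Language:   ( ) English  ( ) Spanish  ( ) French  (●) German    
  Address:    [123 Main St                                       ]
  Phone:      [user@example.com                                  ]
  Name:       [                                                  ]
  Region:     [US                                               ▼]
  Theme:      (●) Light  ( ) Dark  ( ) Auto                       
                                                                  
                                                                  
                                                                  
                                                                  
                                                                  
                                                                  
                                                                  
                                                                  
                                                                  
                                                                  
                                                                  


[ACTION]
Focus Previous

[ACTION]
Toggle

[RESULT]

  Admin:      [ ]                                                 
  Language:   ( ) English  ( ) Spanish  ( ) French  (●) German    
  Address:    [123 Main St                                       ]
  Phone:      [user@example.com                                  ]
  Name:       [                                                  ]
  Region:     [US                                               ▼]
> Theme:      (●) Light  ( ) Dark  ( ) Auto                       
                                                                  
                                                                  
                                                                  
                                                                  
                                                                  
                                                                  
                                                                  
                                                                  
                                                                  
                                                                  
                                                                  


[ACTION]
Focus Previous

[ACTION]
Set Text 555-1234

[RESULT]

  Admin:      [ ]                                                 
  Language:   ( ) English  ( ) Spanish  ( ) French  (●) German    
  Address:    [123 Main St                                       ]
  Phone:      [user@example.com                                  ]
  Name:       [                                                  ]
> Region:     [US                                               ▼]
  Theme:      (●) Light  ( ) Dark  ( ) Auto                       
                                                                  
                                                                  
                                                                  
                                                                  
                                                                  
                                                                  
                                                                  
                                                                  
                                                                  
                                                                  
                                                                  


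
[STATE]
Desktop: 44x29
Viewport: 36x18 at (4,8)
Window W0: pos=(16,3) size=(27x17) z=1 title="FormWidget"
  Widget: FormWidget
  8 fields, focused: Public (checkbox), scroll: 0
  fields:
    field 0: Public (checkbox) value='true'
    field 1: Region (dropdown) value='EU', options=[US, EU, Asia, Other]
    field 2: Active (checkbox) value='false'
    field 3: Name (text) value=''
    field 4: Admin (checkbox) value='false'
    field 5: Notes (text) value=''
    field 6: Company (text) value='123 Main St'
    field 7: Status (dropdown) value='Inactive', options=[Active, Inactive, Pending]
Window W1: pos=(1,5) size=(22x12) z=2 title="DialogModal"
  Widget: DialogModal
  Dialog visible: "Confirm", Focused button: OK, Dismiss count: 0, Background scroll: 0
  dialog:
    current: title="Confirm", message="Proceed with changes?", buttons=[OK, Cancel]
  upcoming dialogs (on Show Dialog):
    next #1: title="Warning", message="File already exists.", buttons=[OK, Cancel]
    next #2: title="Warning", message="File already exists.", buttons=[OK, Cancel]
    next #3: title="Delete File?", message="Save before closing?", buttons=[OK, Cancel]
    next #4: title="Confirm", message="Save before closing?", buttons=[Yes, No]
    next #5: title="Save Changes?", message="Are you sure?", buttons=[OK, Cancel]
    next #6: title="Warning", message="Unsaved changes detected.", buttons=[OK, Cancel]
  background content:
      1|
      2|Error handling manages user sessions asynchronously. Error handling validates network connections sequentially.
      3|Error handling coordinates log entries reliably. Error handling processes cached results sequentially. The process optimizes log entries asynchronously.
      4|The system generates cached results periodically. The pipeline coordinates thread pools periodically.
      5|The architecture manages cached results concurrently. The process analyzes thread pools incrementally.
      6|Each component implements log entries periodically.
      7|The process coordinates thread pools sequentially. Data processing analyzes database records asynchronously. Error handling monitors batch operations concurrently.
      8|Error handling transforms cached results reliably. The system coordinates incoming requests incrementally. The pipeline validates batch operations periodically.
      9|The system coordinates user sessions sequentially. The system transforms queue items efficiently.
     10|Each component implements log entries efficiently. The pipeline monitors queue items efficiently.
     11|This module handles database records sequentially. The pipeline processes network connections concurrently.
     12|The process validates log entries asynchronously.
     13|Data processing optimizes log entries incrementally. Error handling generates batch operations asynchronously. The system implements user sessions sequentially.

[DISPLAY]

                  ┃ve:     [ ]      
┌──────────────┐ag┃:       [        
│   Confirm    │rd┃n:      [ ]      
│Proceed with c│es┃s:      [        
│[OK]  Cancel  │an┃any:    [123 Main
└──────────────┘le┃us:     [Inactive
e process coordina┃                 
ror handling trans┃                 
━━━━━━━━━━━━━━━━━━┛                 
            ┃                       
            ┃                       
            ┗━━━━━━━━━━━━━━━━━━━━━━━
                                    
                                    
                                    
                                    
                                    
                                    


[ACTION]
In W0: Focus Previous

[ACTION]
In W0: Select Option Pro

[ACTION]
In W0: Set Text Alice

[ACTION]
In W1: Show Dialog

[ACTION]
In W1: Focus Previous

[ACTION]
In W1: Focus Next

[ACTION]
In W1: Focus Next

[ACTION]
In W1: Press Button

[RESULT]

                  ┃ve:     [ ]      
ror handling manag┃:       [        
ror handling coord┃n:      [ ]      
e system generates┃s:      [        
e architecture man┃any:    [123 Main
ch component imple┃us:     [Inactive
e process coordina┃                 
ror handling trans┃                 
━━━━━━━━━━━━━━━━━━┛                 
            ┃                       
            ┃                       
            ┗━━━━━━━━━━━━━━━━━━━━━━━
                                    
                                    
                                    
                                    
                                    
                                    


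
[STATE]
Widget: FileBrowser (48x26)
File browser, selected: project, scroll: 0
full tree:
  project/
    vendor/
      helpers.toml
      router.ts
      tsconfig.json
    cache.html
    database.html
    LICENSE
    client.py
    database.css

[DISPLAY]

> [-] project/                                  
    [+] vendor/                                 
    cache.html                                  
    database.html                               
    LICENSE                                     
    client.py                                   
    database.css                                
                                                
                                                
                                                
                                                
                                                
                                                
                                                
                                                
                                                
                                                
                                                
                                                
                                                
                                                
                                                
                                                
                                                
                                                
                                                


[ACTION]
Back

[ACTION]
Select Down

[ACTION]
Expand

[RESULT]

  [-] project/                                  
  > [-] vendor/                                 
      helpers.toml                              
      router.ts                                 
      tsconfig.json                             
    cache.html                                  
    database.html                               
    LICENSE                                     
    client.py                                   
    database.css                                
                                                
                                                
                                                
                                                
                                                
                                                
                                                
                                                
                                                
                                                
                                                
                                                
                                                
                                                
                                                
                                                


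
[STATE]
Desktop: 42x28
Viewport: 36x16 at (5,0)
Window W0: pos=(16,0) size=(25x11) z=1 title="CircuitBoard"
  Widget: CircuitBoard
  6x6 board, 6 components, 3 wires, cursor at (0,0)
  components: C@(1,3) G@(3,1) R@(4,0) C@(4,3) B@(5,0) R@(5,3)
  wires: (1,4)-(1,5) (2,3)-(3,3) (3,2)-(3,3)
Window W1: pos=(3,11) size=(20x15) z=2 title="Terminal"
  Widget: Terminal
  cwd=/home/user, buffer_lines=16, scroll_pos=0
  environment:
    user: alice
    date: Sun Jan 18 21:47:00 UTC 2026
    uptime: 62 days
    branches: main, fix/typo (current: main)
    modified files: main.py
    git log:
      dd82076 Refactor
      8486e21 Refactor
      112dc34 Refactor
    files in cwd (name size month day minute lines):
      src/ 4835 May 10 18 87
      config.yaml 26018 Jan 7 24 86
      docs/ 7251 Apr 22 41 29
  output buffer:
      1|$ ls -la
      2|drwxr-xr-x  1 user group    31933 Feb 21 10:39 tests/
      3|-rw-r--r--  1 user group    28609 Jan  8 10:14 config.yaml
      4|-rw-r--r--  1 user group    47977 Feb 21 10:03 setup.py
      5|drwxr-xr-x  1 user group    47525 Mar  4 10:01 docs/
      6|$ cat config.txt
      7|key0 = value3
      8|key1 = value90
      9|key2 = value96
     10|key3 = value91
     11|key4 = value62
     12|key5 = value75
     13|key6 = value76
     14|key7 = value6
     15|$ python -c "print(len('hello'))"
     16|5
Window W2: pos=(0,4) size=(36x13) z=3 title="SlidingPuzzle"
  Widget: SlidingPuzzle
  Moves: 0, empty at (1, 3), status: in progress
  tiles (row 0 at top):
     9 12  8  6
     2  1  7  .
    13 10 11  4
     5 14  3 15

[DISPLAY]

           ┏━━━━━━━━━━━━━━━━━━━━━━━┓
           ┃ CircuitBoard          ┃
           ┠───────────────────────┨
           ┃   0 1 2 3 4 5         ┃
━━━━━━━━━━━━━━━━━━━━━━━━━━━━━━┓    ┃
dingPuzzle                    ┃    ┃
──────────────────────────────┨ · ─┃
─┬────┬────┬────┐             ┃    ┃
 │ 12 │  8 │  6 │             ┃    ┃
─┼────┼────┼────┤             ┃    ┃
 │  1 │  7 │    │             ┃━━━━┛
─┼────┼────┼────┤             ┃     
 │ 10 │ 11 │  4 │             ┃     
─┼────┼────┼────┤             ┃     
 │ 14 │  3 │ 15 │             ┃     
─┴────┴────┴────┘             ┃     


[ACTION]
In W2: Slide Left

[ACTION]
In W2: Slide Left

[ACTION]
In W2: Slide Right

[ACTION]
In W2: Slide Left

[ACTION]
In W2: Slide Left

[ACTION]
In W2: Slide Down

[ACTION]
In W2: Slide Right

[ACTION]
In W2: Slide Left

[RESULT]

           ┏━━━━━━━━━━━━━━━━━━━━━━━┓
           ┃ CircuitBoard          ┃
           ┠───────────────────────┨
           ┃   0 1 2 3 4 5         ┃
━━━━━━━━━━━━━━━━━━━━━━━━━━━━━━┓    ┃
dingPuzzle                    ┃    ┃
──────────────────────────────┨ · ─┃
─┬────┬────┬────┐             ┃    ┃
 │ 12 │  8 │    │             ┃    ┃
─┼────┼────┼────┤             ┃    ┃
 │  1 │  7 │  6 │             ┃━━━━┛
─┼────┼────┼────┤             ┃     
 │ 10 │ 11 │  4 │             ┃     
─┼────┼────┼────┤             ┃     
 │ 14 │  3 │ 15 │             ┃     
─┴────┴────┴────┘             ┃     


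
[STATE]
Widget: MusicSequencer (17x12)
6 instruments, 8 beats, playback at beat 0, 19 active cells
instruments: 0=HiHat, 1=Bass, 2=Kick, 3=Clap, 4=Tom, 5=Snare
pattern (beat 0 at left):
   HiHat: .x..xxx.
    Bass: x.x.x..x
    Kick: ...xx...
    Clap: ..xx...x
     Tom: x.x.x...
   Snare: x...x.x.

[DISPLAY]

      ▼1234567   
 HiHat·█··███·   
  Bass█·█·█··█   
  Kick···██···   
  Clap··██···█   
   Tom█·█·█···   
 Snare█···█·█·   
                 
                 
                 
                 
                 


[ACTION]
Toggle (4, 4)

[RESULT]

      ▼1234567   
 HiHat·█··███·   
  Bass█·█·█··█   
  Kick···██···   
  Clap··██···█   
   Tom█·█·····   
 Snare█···█·█·   
                 
                 
                 
                 
                 


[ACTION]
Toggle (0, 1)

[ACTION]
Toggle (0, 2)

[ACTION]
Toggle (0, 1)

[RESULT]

      ▼1234567   
 HiHat·██·███·   
  Bass█·█·█··█   
  Kick···██···   
  Clap··██···█   
   Tom█·█·····   
 Snare█···█·█·   
                 
                 
                 
                 
                 
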